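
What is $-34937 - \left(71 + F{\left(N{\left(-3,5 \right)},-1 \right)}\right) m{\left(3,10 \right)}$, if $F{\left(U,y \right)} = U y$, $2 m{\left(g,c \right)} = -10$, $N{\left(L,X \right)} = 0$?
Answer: $-34582$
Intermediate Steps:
$m{\left(g,c \right)} = -5$ ($m{\left(g,c \right)} = \frac{1}{2} \left(-10\right) = -5$)
$-34937 - \left(71 + F{\left(N{\left(-3,5 \right)},-1 \right)}\right) m{\left(3,10 \right)} = -34937 - \left(71 + 0 \left(-1\right)\right) \left(-5\right) = -34937 - \left(71 + 0\right) \left(-5\right) = -34937 - 71 \left(-5\right) = -34937 - -355 = -34937 + 355 = -34582$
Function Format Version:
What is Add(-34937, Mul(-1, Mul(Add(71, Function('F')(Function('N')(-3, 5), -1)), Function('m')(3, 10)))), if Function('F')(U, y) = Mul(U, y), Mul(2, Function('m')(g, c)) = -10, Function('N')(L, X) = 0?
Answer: -34582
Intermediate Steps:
Function('m')(g, c) = -5 (Function('m')(g, c) = Mul(Rational(1, 2), -10) = -5)
Add(-34937, Mul(-1, Mul(Add(71, Function('F')(Function('N')(-3, 5), -1)), Function('m')(3, 10)))) = Add(-34937, Mul(-1, Mul(Add(71, Mul(0, -1)), -5))) = Add(-34937, Mul(-1, Mul(Add(71, 0), -5))) = Add(-34937, Mul(-1, Mul(71, -5))) = Add(-34937, Mul(-1, -355)) = Add(-34937, 355) = -34582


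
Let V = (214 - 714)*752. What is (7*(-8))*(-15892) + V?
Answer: 513952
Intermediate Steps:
V = -376000 (V = -500*752 = -376000)
(7*(-8))*(-15892) + V = (7*(-8))*(-15892) - 376000 = -56*(-15892) - 376000 = 889952 - 376000 = 513952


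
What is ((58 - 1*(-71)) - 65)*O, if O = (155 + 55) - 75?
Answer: 8640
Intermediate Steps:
O = 135 (O = 210 - 75 = 135)
((58 - 1*(-71)) - 65)*O = ((58 - 1*(-71)) - 65)*135 = ((58 + 71) - 65)*135 = (129 - 65)*135 = 64*135 = 8640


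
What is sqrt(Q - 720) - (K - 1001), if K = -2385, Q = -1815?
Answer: 3386 + 13*I*sqrt(15) ≈ 3386.0 + 50.349*I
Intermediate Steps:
sqrt(Q - 720) - (K - 1001) = sqrt(-1815 - 720) - (-2385 - 1001) = sqrt(-2535) - 1*(-3386) = 13*I*sqrt(15) + 3386 = 3386 + 13*I*sqrt(15)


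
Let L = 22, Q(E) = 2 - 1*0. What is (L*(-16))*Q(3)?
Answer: -704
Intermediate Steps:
Q(E) = 2 (Q(E) = 2 + 0 = 2)
(L*(-16))*Q(3) = (22*(-16))*2 = -352*2 = -704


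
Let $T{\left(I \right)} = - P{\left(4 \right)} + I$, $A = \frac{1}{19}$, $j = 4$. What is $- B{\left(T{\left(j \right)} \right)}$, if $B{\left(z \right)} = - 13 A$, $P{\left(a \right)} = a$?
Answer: $\frac{13}{19} \approx 0.68421$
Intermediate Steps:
$A = \frac{1}{19} \approx 0.052632$
$T{\left(I \right)} = -4 + I$ ($T{\left(I \right)} = \left(-1\right) 4 + I = -4 + I$)
$B{\left(z \right)} = - \frac{13}{19}$ ($B{\left(z \right)} = \left(-13\right) \frac{1}{19} = - \frac{13}{19}$)
$- B{\left(T{\left(j \right)} \right)} = \left(-1\right) \left(- \frac{13}{19}\right) = \frac{13}{19}$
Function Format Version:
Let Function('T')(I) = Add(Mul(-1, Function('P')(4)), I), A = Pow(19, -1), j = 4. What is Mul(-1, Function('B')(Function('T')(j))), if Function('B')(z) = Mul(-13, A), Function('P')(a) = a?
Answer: Rational(13, 19) ≈ 0.68421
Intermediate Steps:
A = Rational(1, 19) ≈ 0.052632
Function('T')(I) = Add(-4, I) (Function('T')(I) = Add(Mul(-1, 4), I) = Add(-4, I))
Function('B')(z) = Rational(-13, 19) (Function('B')(z) = Mul(-13, Rational(1, 19)) = Rational(-13, 19))
Mul(-1, Function('B')(Function('T')(j))) = Mul(-1, Rational(-13, 19)) = Rational(13, 19)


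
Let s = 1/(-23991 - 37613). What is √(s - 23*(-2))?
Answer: √43643091983/30802 ≈ 6.7823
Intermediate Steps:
s = -1/61604 (s = 1/(-61604) = -1/61604 ≈ -1.6233e-5)
√(s - 23*(-2)) = √(-1/61604 - 23*(-2)) = √(-1/61604 + 46) = √(2833783/61604) = √43643091983/30802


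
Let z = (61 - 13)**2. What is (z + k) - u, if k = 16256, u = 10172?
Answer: 8388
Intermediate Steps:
z = 2304 (z = 48**2 = 2304)
(z + k) - u = (2304 + 16256) - 1*10172 = 18560 - 10172 = 8388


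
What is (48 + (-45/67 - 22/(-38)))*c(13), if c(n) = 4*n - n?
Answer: 2378454/1273 ≈ 1868.4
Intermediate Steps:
c(n) = 3*n
(48 + (-45/67 - 22/(-38)))*c(13) = (48 + (-45/67 - 22/(-38)))*(3*13) = (48 + (-45*1/67 - 22*(-1/38)))*39 = (48 + (-45/67 + 11/19))*39 = (48 - 118/1273)*39 = (60986/1273)*39 = 2378454/1273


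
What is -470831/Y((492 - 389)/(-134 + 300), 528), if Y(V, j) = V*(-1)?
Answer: 78157946/103 ≈ 7.5882e+5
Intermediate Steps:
Y(V, j) = -V
-470831/Y((492 - 389)/(-134 + 300), 528) = -470831*(-(-134 + 300)/(492 - 389)) = -470831/((-103/166)) = -470831/((-1*103/166)) = -470831/(-103/166) = -470831*(-166/103) = 78157946/103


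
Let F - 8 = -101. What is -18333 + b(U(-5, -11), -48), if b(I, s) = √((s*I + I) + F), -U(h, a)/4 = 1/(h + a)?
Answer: -18333 + I*√419/2 ≈ -18333.0 + 10.235*I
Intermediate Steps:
U(h, a) = -4/(a + h) (U(h, a) = -4/(h + a) = -4/(a + h))
F = -93 (F = 8 - 101 = -93)
b(I, s) = √(-93 + I + I*s) (b(I, s) = √((s*I + I) - 93) = √((I*s + I) - 93) = √((I + I*s) - 93) = √(-93 + I + I*s))
-18333 + b(U(-5, -11), -48) = -18333 + √(-93 - 4/(-11 - 5) - 4/(-11 - 5)*(-48)) = -18333 + √(-93 - 4/(-16) - 4/(-16)*(-48)) = -18333 + √(-93 - 4*(-1/16) - 4*(-1/16)*(-48)) = -18333 + √(-93 + ¼ + (¼)*(-48)) = -18333 + √(-93 + ¼ - 12) = -18333 + √(-419/4) = -18333 + I*√419/2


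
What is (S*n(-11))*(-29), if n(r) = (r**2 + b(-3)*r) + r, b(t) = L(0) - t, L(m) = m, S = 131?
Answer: -292523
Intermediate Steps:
b(t) = -t (b(t) = 0 - t = -t)
n(r) = r**2 + 4*r (n(r) = (r**2 + (-1*(-3))*r) + r = (r**2 + 3*r) + r = r**2 + 4*r)
(S*n(-11))*(-29) = (131*(-11*(4 - 11)))*(-29) = (131*(-11*(-7)))*(-29) = (131*77)*(-29) = 10087*(-29) = -292523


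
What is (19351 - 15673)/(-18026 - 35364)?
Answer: -1839/26695 ≈ -0.068889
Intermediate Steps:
(19351 - 15673)/(-18026 - 35364) = 3678/(-53390) = 3678*(-1/53390) = -1839/26695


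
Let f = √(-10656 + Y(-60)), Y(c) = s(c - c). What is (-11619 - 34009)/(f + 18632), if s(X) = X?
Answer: -26566903/10848815 + 34221*I*√74/21697630 ≈ -2.4488 + 0.013567*I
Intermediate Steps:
Y(c) = 0 (Y(c) = c - c = 0)
f = 12*I*√74 (f = √(-10656 + 0) = √(-10656) = 12*I*√74 ≈ 103.23*I)
(-11619 - 34009)/(f + 18632) = (-11619 - 34009)/(12*I*√74 + 18632) = -45628/(18632 + 12*I*√74)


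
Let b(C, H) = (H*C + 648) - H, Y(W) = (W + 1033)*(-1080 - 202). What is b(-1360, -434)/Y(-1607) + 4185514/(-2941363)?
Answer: -670346582133/1082227454042 ≈ -0.61941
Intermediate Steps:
Y(W) = -1324306 - 1282*W (Y(W) = (1033 + W)*(-1282) = -1324306 - 1282*W)
b(C, H) = 648 - H + C*H (b(C, H) = (C*H + 648) - H = (648 + C*H) - H = 648 - H + C*H)
b(-1360, -434)/Y(-1607) + 4185514/(-2941363) = (648 - 1*(-434) - 1360*(-434))/(-1324306 - 1282*(-1607)) + 4185514/(-2941363) = (648 + 434 + 590240)/(-1324306 + 2060174) + 4185514*(-1/2941363) = 591322/735868 - 4185514/2941363 = 591322*(1/735868) - 4185514/2941363 = 295661/367934 - 4185514/2941363 = -670346582133/1082227454042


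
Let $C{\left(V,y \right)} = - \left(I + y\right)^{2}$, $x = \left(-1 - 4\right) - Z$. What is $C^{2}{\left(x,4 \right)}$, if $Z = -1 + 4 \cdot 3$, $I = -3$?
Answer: $1$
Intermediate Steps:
$Z = 11$ ($Z = -1 + 12 = 11$)
$x = -16$ ($x = \left(-1 - 4\right) - 11 = -5 - 11 = -16$)
$C{\left(V,y \right)} = - \left(-3 + y\right)^{2}$
$C^{2}{\left(x,4 \right)} = \left(- \left(-3 + 4\right)^{2}\right)^{2} = \left(- 1^{2}\right)^{2} = \left(\left(-1\right) 1\right)^{2} = \left(-1\right)^{2} = 1$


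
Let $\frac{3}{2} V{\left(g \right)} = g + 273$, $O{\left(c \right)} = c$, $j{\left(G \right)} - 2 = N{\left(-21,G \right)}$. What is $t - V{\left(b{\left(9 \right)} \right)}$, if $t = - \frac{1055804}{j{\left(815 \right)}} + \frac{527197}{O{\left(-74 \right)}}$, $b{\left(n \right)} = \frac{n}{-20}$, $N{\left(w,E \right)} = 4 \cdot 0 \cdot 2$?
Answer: $- \frac{99013477}{185} \approx -5.3521 \cdot 10^{5}$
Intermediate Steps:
$N{\left(w,E \right)} = 0$ ($N{\left(w,E \right)} = 0 \cdot 2 = 0$)
$j{\left(G \right)} = 2$ ($j{\left(G \right)} = 2 + 0 = 2$)
$b{\left(n \right)} = - \frac{n}{20}$ ($b{\left(n \right)} = n \left(- \frac{1}{20}\right) = - \frac{n}{20}$)
$t = - \frac{39591945}{74}$ ($t = - \frac{1055804}{2} + \frac{527197}{-74} = \left(-1055804\right) \frac{1}{2} + 527197 \left(- \frac{1}{74}\right) = -527902 - \frac{527197}{74} = - \frac{39591945}{74} \approx -5.3503 \cdot 10^{5}$)
$V{\left(g \right)} = 182 + \frac{2 g}{3}$ ($V{\left(g \right)} = \frac{2 \left(g + 273\right)}{3} = \frac{2 \left(273 + g\right)}{3} = 182 + \frac{2 g}{3}$)
$t - V{\left(b{\left(9 \right)} \right)} = - \frac{39591945}{74} - \left(182 + \frac{2 \left(\left(- \frac{1}{20}\right) 9\right)}{3}\right) = - \frac{39591945}{74} - \left(182 + \frac{2}{3} \left(- \frac{9}{20}\right)\right) = - \frac{39591945}{74} - \left(182 - \frac{3}{10}\right) = - \frac{39591945}{74} - \frac{1817}{10} = - \frac{99013477}{185}$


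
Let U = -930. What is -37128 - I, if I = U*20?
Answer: -18528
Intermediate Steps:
I = -18600 (I = -930*20 = -18600)
-37128 - I = -37128 - 1*(-18600) = -37128 + 18600 = -18528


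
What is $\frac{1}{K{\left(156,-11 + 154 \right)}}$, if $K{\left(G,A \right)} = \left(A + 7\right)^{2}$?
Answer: $\frac{1}{22500} \approx 4.4444 \cdot 10^{-5}$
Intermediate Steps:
$K{\left(G,A \right)} = \left(7 + A\right)^{2}$
$\frac{1}{K{\left(156,-11 + 154 \right)}} = \frac{1}{\left(7 + \left(-11 + 154\right)\right)^{2}} = \frac{1}{\left(7 + 143\right)^{2}} = \frac{1}{150^{2}} = \frac{1}{22500}$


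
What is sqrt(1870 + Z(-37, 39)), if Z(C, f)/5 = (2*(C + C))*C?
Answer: 15*sqrt(130) ≈ 171.03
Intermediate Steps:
Z(C, f) = 20*C**2 (Z(C, f) = 5*((2*(C + C))*C) = 5*((2*(2*C))*C) = 5*((4*C)*C) = 5*(4*C**2) = 20*C**2)
sqrt(1870 + Z(-37, 39)) = sqrt(1870 + 20*(-37)**2) = sqrt(1870 + 20*1369) = sqrt(1870 + 27380) = sqrt(29250) = 15*sqrt(130)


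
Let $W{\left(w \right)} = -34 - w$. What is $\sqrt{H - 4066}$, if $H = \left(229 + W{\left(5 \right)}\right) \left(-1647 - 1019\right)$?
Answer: $3 i \sqrt{56734} \approx 714.57 i$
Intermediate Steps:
$H = -506540$ ($H = \left(229 - 39\right) \left(-1647 - 1019\right) = \left(229 - 39\right) \left(-2666\right) = 190 \left(-2666\right) = -506540$)
$\sqrt{H - 4066} = \sqrt{-506540 - 4066} = \sqrt{-510606} = 3 i \sqrt{56734}$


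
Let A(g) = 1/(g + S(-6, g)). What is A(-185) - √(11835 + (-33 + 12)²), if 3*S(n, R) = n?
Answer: -1/187 - 6*√341 ≈ -110.80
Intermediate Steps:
S(n, R) = n/3
A(g) = 1/(-2 + g) (A(g) = 1/(g + (⅓)*(-6)) = 1/(g - 2) = 1/(-2 + g))
A(-185) - √(11835 + (-33 + 12)²) = 1/(-2 - 185) - √(11835 + (-33 + 12)²) = 1/(-187) - √(11835 + (-21)²) = -1/187 - √(11835 + 441) = -1/187 - √12276 = -1/187 - 6*√341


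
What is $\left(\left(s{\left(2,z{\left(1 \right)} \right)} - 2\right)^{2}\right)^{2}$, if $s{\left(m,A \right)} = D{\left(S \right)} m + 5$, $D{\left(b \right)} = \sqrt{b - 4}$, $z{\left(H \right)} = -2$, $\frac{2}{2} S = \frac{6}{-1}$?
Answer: $\left(3 + 2 i \sqrt{10}\right)^{4} \approx -479.0 - 2352.7 i$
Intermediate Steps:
$S = -6$ ($S = \frac{6}{-1} = 6 \left(-1\right) = -6$)
$D{\left(b \right)} = \sqrt{-4 + b}$
$s{\left(m,A \right)} = 5 + i m \sqrt{10}$ ($s{\left(m,A \right)} = \sqrt{-4 - 6} m + 5 = \sqrt{-10} m + 5 = i \sqrt{10} m + 5 = i m \sqrt{10} + 5 = 5 + i m \sqrt{10}$)
$\left(\left(s{\left(2,z{\left(1 \right)} \right)} - 2\right)^{2}\right)^{2} = \left(\left(\left(5 + i 2 \sqrt{10}\right) - 2\right)^{2}\right)^{2} = \left(\left(\left(5 + 2 i \sqrt{10}\right) - 2\right)^{2}\right)^{2} = \left(\left(3 + 2 i \sqrt{10}\right)^{2}\right)^{2} = \left(3 + 2 i \sqrt{10}\right)^{4}$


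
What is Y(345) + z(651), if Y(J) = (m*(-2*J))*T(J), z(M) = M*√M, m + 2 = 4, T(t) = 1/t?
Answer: -4 + 651*√651 ≈ 16606.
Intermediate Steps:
m = 2 (m = -2 + 4 = 2)
z(M) = M^(3/2)
Y(J) = -4 (Y(J) = (2*(-2*J))/J = (-4*J)/J = -4)
Y(345) + z(651) = -4 + 651^(3/2) = -4 + 651*√651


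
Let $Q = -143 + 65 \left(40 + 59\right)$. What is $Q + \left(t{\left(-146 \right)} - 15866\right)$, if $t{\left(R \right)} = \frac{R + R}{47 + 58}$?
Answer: $- \frac{1005562}{105} \approx -9576.8$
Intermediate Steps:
$t{\left(R \right)} = \frac{2 R}{105}$
$Q = 6292$ ($Q = -143 + 65 \cdot 99 = -143 + 6435 = 6292$)
$Q + \left(t{\left(-146 \right)} - 15866\right) = 6292 + \left(\frac{2}{105} \left(-146\right) - 15866\right) = 6292 - \frac{1666222}{105} = - \frac{1005562}{105}$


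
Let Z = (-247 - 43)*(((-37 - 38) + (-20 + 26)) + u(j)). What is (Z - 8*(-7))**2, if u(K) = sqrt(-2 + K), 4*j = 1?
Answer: 402497181 - 5819140*I*sqrt(7) ≈ 4.025e+8 - 1.5396e+7*I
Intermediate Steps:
j = 1/4 (j = (1/4)*1 = 1/4 ≈ 0.25000)
Z = 20010 - 145*I*sqrt(7) (Z = (-247 - 43)*(((-37 - 38) + (-20 + 26)) + sqrt(-2 + 1/4)) = -290*((-75 + 6) + sqrt(-7/4)) = -290*(-69 + I*sqrt(7)/2) = 20010 - 145*I*sqrt(7) ≈ 20010.0 - 383.63*I)
(Z - 8*(-7))**2 = ((20010 - 145*I*sqrt(7)) - 8*(-7))**2 = ((20010 - 145*I*sqrt(7)) + 56)**2 = (20066 - 145*I*sqrt(7))**2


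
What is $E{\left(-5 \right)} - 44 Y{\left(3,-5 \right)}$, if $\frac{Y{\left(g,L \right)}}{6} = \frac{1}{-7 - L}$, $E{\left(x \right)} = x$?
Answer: $127$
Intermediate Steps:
$Y{\left(g,L \right)} = \frac{6}{-7 - L}$
$E{\left(-5 \right)} - 44 Y{\left(3,-5 \right)} = -5 - 44 \left(- \frac{6}{7 - 5}\right) = -5 - 44 \left(- \frac{6}{2}\right) = -5 - 44 \left(\left(-6\right) \frac{1}{2}\right) = -5 - -132 = -5 + 132 = 127$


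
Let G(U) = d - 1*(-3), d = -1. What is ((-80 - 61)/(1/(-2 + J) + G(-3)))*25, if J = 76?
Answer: -260850/149 ≈ -1750.7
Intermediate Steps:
G(U) = 2 (G(U) = -1 - 1*(-3) = -1 + 3 = 2)
((-80 - 61)/(1/(-2 + J) + G(-3)))*25 = ((-80 - 61)/(1/(-2 + 76) + 2))*25 = -141/(1/74 + 2)*25 = -141/149/74*25 = -141*74/149*25 = -10434/149*25 = -260850/149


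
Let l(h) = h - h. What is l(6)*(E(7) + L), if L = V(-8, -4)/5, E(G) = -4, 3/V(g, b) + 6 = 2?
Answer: 0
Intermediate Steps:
V(g, b) = -3/4 (V(g, b) = 3/(-6 + 2) = 3/(-4) = 3*(-1/4) = -3/4)
l(h) = 0
L = -3/20 (L = -3/4/5 = -3/4*1/5 = -3/20 ≈ -0.15000)
l(6)*(E(7) + L) = 0*(-4 - 3/20) = 0*(-83/20) = 0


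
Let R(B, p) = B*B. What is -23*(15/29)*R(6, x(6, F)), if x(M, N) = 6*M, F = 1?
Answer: -12420/29 ≈ -428.28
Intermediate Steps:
R(B, p) = B**2
-23*(15/29)*R(6, x(6, F)) = -23*(15/29)*6**2 = -23*(15*(1/29))*36 = -23*(15/29)*36 = -345*36/29 = -1*12420/29 = -12420/29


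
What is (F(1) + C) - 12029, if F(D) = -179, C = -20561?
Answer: -32769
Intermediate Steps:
(F(1) + C) - 12029 = (-179 - 20561) - 12029 = -20740 - 12029 = -32769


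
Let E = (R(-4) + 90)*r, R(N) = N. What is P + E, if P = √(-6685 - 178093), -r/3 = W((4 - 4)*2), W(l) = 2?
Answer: -516 + I*√184778 ≈ -516.0 + 429.86*I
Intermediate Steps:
r = -6 (r = -3*2 = -6)
P = I*√184778 (P = √(-184778) = I*√184778 ≈ 429.86*I)
E = -516 (E = (-4 + 90)*(-6) = 86*(-6) = -516)
P + E = I*√184778 - 516 = -516 + I*√184778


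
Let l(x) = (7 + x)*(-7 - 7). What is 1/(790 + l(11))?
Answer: 1/538 ≈ 0.0018587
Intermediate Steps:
l(x) = -98 - 14*x (l(x) = (7 + x)*(-14) = -98 - 14*x)
1/(790 + l(11)) = 1/(790 + (-98 - 14*11)) = 1/(790 + (-98 - 154)) = 1/(790 - 252) = 1/538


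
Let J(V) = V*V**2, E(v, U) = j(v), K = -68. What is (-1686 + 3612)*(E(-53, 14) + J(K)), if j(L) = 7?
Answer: -605582550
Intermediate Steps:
E(v, U) = 7
J(V) = V**3
(-1686 + 3612)*(E(-53, 14) + J(K)) = (-1686 + 3612)*(7 + (-68)**3) = 1926*(7 - 314432) = 1926*(-314425) = -605582550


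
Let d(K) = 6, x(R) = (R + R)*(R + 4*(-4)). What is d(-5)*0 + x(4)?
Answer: -96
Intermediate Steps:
x(R) = 2*R*(-16 + R) (x(R) = (2*R)*(R - 16) = (2*R)*(-16 + R) = 2*R*(-16 + R))
d(-5)*0 + x(4) = 6*0 + 2*4*(-16 + 4) = 0 + 2*4*(-12) = 0 - 96 = -96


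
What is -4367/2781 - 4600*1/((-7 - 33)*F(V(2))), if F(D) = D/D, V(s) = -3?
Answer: 315448/2781 ≈ 113.43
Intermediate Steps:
F(D) = 1
-4367/2781 - 4600*1/((-7 - 33)*F(V(2))) = -4367/2781 - 4600/(-7 - 33) = -4367*1/2781 - 4600/((-40*1)) = -4367/2781 - 4600/(-40) = -4367/2781 - 4600*(-1/40) = -4367/2781 + 115 = 315448/2781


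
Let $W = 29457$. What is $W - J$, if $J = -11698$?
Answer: $41155$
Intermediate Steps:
$W - J = 29457 - -11698 = 29457 + 11698 = 41155$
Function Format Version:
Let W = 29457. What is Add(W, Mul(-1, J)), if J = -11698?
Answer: 41155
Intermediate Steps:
Add(W, Mul(-1, J)) = Add(29457, Mul(-1, -11698)) = Add(29457, 11698) = 41155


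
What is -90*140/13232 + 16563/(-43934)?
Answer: -24147813/18166709 ≈ -1.3292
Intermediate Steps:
-90*140/13232 + 16563/(-43934) = -12600*1/13232 + 16563*(-1/43934) = -1575/1654 - 16563/43934 = -24147813/18166709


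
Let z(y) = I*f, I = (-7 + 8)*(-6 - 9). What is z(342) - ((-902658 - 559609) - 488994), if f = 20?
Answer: 1950961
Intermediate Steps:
I = -15 (I = 1*(-15) = -15)
z(y) = -300 (z(y) = -15*20 = -300)
z(342) - ((-902658 - 559609) - 488994) = -300 - ((-902658 - 559609) - 488994) = -300 - (-1462267 - 488994) = -300 - 1*(-1951261) = -300 + 1951261 = 1950961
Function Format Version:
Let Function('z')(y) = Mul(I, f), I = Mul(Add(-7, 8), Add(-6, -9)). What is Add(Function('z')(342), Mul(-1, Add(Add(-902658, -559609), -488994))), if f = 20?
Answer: 1950961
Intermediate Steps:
I = -15 (I = Mul(1, -15) = -15)
Function('z')(y) = -300 (Function('z')(y) = Mul(-15, 20) = -300)
Add(Function('z')(342), Mul(-1, Add(Add(-902658, -559609), -488994))) = Add(-300, Mul(-1, Add(Add(-902658, -559609), -488994))) = Add(-300, Mul(-1, Add(-1462267, -488994))) = Add(-300, Mul(-1, -1951261)) = Add(-300, 1951261) = 1950961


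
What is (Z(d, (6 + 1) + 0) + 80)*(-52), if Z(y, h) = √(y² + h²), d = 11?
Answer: -4160 - 52*√170 ≈ -4838.0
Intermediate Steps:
Z(y, h) = √(h² + y²)
(Z(d, (6 + 1) + 0) + 80)*(-52) = (√(((6 + 1) + 0)² + 11²) + 80)*(-52) = (√((7 + 0)² + 121) + 80)*(-52) = (√(7² + 121) + 80)*(-52) = (√(49 + 121) + 80)*(-52) = (√170 + 80)*(-52) = (80 + √170)*(-52) = -4160 - 52*√170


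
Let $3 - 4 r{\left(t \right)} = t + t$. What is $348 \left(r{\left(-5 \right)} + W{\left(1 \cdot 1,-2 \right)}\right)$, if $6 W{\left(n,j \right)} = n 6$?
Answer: $1479$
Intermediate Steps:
$W{\left(n,j \right)} = n$ ($W{\left(n,j \right)} = \frac{n 6}{6} = \frac{6 n}{6} = n$)
$r{\left(t \right)} = \frac{3}{4} - \frac{t}{2}$ ($r{\left(t \right)} = \frac{3}{4} - \frac{t + t}{4} = \frac{3}{4} - \frac{2 t}{4} = \frac{3}{4} - \frac{t}{2}$)
$348 \left(r{\left(-5 \right)} + W{\left(1 \cdot 1,-2 \right)}\right) = 348 \left(\left(\frac{3}{4} - - \frac{5}{2}\right) + 1 \cdot 1\right) = 348 \left(\left(\frac{3}{4} + \frac{5}{2}\right) + 1\right) = 348 \left(\frac{13}{4} + 1\right) = 348 \cdot \frac{17}{4} = 1479$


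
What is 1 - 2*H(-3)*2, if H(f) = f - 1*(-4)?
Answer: -3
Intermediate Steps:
H(f) = 4 + f (H(f) = f + 4 = 4 + f)
1 - 2*H(-3)*2 = 1 - 2*(4 - 3)*2 = 1 - 2*1*2 = 1 - 2*2 = 1 - 4 = -3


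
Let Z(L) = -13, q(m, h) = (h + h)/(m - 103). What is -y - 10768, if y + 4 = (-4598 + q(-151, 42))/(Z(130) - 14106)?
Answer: -19301652320/1793113 ≈ -10764.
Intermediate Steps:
q(m, h) = 2*h/(-103 + m) (q(m, h) = (2*h)/(-103 + m) = 2*h/(-103 + m))
y = -6588464/1793113 (y = -4 + (-4598 + 2*42/(-103 - 151))/(-13 - 14106) = -4 + (-4598 + 2*42/(-254))/(-14119) = -4 + (-4598 + 2*42*(-1/254))*(-1/14119) = -4 + (-4598 - 42/127)*(-1/14119) = -4 - 583988/127*(-1/14119) = -4 + 583988/1793113 = -6588464/1793113 ≈ -3.6743)
-y - 10768 = -1*(-6588464/1793113) - 10768 = 6588464/1793113 - 10768 = -19301652320/1793113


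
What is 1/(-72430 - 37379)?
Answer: -1/109809 ≈ -9.1067e-6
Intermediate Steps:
1/(-72430 - 37379) = 1/(-109809) = -1/109809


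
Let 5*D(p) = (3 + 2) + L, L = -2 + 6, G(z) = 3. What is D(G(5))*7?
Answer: 63/5 ≈ 12.600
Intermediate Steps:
L = 4
D(p) = 9/5 (D(p) = ((3 + 2) + 4)/5 = (5 + 4)/5 = (1/5)*9 = 9/5)
D(G(5))*7 = (9/5)*7 = 63/5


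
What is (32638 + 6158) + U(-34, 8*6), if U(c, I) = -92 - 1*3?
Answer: 38701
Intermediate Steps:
U(c, I) = -95 (U(c, I) = -92 - 3 = -95)
(32638 + 6158) + U(-34, 8*6) = (32638 + 6158) - 95 = 38796 - 95 = 38701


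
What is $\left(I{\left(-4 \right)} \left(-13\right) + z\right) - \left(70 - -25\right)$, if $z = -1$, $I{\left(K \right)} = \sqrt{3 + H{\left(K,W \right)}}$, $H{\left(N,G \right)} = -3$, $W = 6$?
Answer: $-96$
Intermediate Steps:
$I{\left(K \right)} = 0$ ($I{\left(K \right)} = \sqrt{3 - 3} = \sqrt{0} = 0$)
$\left(I{\left(-4 \right)} \left(-13\right) + z\right) - \left(70 - -25\right) = \left(0 \left(-13\right) - 1\right) - \left(70 - -25\right) = \left(0 - 1\right) - \left(70 + 25\right) = -1 - 95 = -96$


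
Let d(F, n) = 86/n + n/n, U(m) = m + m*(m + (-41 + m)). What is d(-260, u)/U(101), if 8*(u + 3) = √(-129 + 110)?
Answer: (√19 - 664*I)/(16362*(√19 + 24*I)) ≈ -0.001635 - 0.00030804*I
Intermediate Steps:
U(m) = m + m*(-41 + 2*m)
u = -3 + I*√19/8 (u = -3 + √(-129 + 110)/8 = -3 + √(-19)/8 = -3 + (I*√19)/8 = -3 + I*√19/8 ≈ -3.0 + 0.54486*I)
d(F, n) = 1 + 86/n (d(F, n) = 86/n + 1 = 1 + 86/n)
d(-260, u)/U(101) = ((86 + (-3 + I*√19/8))/(-3 + I*√19/8))/((2*101*(-20 + 101))) = ((83 + I*√19/8)/(-3 + I*√19/8))/((2*101*81)) = ((83 + I*√19/8)/(-3 + I*√19/8))/16362 = ((83 + I*√19/8)/(-3 + I*√19/8))*(1/16362) = (83 + I*√19/8)/(16362*(-3 + I*√19/8))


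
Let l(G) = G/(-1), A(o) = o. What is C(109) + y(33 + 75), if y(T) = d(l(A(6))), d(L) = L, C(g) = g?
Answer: 103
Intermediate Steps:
l(G) = -G (l(G) = G*(-1) = -G)
y(T) = -6 (y(T) = -1*6 = -6)
C(109) + y(33 + 75) = 109 - 6 = 103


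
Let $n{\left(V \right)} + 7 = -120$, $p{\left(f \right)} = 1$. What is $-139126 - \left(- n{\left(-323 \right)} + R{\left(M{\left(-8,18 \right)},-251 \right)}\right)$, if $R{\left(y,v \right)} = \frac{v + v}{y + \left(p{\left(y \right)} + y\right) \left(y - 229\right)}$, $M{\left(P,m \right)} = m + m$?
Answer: $- \frac{989393067}{7105} \approx -1.3925 \cdot 10^{5}$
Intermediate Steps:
$M{\left(P,m \right)} = 2 m$
$n{\left(V \right)} = -127$ ($n{\left(V \right)} = -7 - 120 = -127$)
$R{\left(y,v \right)} = \frac{2 v}{y + \left(1 + y\right) \left(-229 + y\right)}$ ($R{\left(y,v \right)} = \frac{v + v}{y + \left(1 + y\right) \left(y - 229\right)} = \frac{2 v}{y + \left(1 + y\right) \left(-229 + y\right)}$)
$-139126 - \left(- n{\left(-323 \right)} + R{\left(M{\left(-8,18 \right)},-251 \right)}\right) = -139126 - \left(127 + 2 \left(-251\right) \frac{1}{-229 + \left(2 \cdot 18\right)^{2} - 227 \cdot 2 \cdot 18}\right) = -139126 - \left(127 + 2 \left(-251\right) \frac{1}{-229 + 36^{2} - 8172}\right) = -139126 - \left(127 + 2 \left(-251\right) \frac{1}{-229 + 1296 - 8172}\right) = -139126 - \left(127 + 2 \left(-251\right) \frac{1}{-7105}\right) = -139126 - \left(127 + 2 \left(-251\right) \left(- \frac{1}{7105}\right)\right) = -139126 - \frac{902837}{7105} = - \frac{989393067}{7105}$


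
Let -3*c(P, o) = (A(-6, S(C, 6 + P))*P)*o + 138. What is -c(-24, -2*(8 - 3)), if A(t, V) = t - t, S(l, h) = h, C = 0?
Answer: 46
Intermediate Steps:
A(t, V) = 0
c(P, o) = -46 (c(P, o) = -((0*P)*o + 138)/3 = -(0*o + 138)/3 = -(0 + 138)/3 = -1/3*138 = -46)
-c(-24, -2*(8 - 3)) = -1*(-46) = 46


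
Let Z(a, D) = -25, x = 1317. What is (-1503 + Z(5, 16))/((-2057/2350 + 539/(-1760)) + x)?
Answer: -57452800/49474773 ≈ -1.1613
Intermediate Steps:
(-1503 + Z(5, 16))/((-2057/2350 + 539/(-1760)) + x) = (-1503 - 25)/((-2057/2350 + 539/(-1760)) + 1317) = -1528/((-2057*1/2350 + 539*(-1/1760)) + 1317) = -1528/((-2057/2350 - 49/160) + 1317) = -1528/(-44427/37600 + 1317) = -1528/49474773/37600 = -1528*37600/49474773 = -57452800/49474773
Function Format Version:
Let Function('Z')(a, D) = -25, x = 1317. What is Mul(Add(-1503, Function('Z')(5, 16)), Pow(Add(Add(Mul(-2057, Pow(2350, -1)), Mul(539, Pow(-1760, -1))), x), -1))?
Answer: Rational(-57452800, 49474773) ≈ -1.1613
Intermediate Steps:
Mul(Add(-1503, Function('Z')(5, 16)), Pow(Add(Add(Mul(-2057, Pow(2350, -1)), Mul(539, Pow(-1760, -1))), x), -1)) = Mul(Add(-1503, -25), Pow(Add(Add(Mul(-2057, Pow(2350, -1)), Mul(539, Pow(-1760, -1))), 1317), -1)) = Mul(-1528, Pow(Add(Add(Mul(-2057, Rational(1, 2350)), Mul(539, Rational(-1, 1760))), 1317), -1)) = Mul(-1528, Pow(Add(Add(Rational(-2057, 2350), Rational(-49, 160)), 1317), -1)) = Mul(-1528, Pow(Add(Rational(-44427, 37600), 1317), -1)) = Mul(-1528, Pow(Rational(49474773, 37600), -1)) = Mul(-1528, Rational(37600, 49474773)) = Rational(-57452800, 49474773)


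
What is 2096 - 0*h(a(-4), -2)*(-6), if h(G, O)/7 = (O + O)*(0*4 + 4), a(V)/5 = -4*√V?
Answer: 2096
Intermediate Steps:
a(V) = -20*√V (a(V) = 5*(-4*√V) = -20*√V)
h(G, O) = 56*O (h(G, O) = 7*((O + O)*(0*4 + 4)) = 7*((2*O)*(0 + 4)) = 7*((2*O)*4) = 7*(8*O) = 56*O)
2096 - 0*h(a(-4), -2)*(-6) = 2096 - 0*(56*(-2))*(-6) = 2096 - 0*(-112)*(-6) = 2096 - 0*(-6) = 2096 - 1*0 = 2096 + 0 = 2096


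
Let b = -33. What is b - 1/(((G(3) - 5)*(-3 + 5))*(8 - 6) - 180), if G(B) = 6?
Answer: -5807/176 ≈ -32.994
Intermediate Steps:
b - 1/(((G(3) - 5)*(-3 + 5))*(8 - 6) - 180) = -33 - 1/(((6 - 5)*(-3 + 5))*(8 - 6) - 180) = -33 - 1/((1*2)*2 - 180) = -33 - 1/(2*2 - 180) = -33 - 1/(4 - 180) = -33 - 1/(-176) = -33 - 1*(-1/176) = -33 + 1/176 = -5807/176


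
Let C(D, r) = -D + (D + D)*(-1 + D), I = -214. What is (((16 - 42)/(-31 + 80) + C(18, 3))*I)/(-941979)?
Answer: 6223120/46156971 ≈ 0.13483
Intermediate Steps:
C(D, r) = -D + 2*D*(-1 + D) (C(D, r) = -D + (2*D)*(-1 + D) = -D + 2*D*(-1 + D))
(((16 - 42)/(-31 + 80) + C(18, 3))*I)/(-941979) = (((16 - 42)/(-31 + 80) + 18*(-3 + 2*18))*(-214))/(-941979) = ((-26/49 + 18*(-3 + 36))*(-214))*(-1/941979) = ((-26*1/49 + 18*33)*(-214))*(-1/941979) = ((-26/49 + 594)*(-214))*(-1/941979) = ((29080/49)*(-214))*(-1/941979) = -6223120/49*(-1/941979) = 6223120/46156971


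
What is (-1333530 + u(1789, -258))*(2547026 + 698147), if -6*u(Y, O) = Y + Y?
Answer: -12988412266567/3 ≈ -4.3295e+12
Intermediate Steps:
u(Y, O) = -Y/3 (u(Y, O) = -(Y + Y)/6 = -Y/3)
(-1333530 + u(1789, -258))*(2547026 + 698147) = (-1333530 - ⅓*1789)*(2547026 + 698147) = (-1333530 - 1789/3)*3245173 = -4002379/3*3245173 = -12988412266567/3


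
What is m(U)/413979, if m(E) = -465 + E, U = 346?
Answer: -119/413979 ≈ -0.00028745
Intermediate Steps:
m(U)/413979 = (-465 + 346)/413979 = -119*1/413979 = -119/413979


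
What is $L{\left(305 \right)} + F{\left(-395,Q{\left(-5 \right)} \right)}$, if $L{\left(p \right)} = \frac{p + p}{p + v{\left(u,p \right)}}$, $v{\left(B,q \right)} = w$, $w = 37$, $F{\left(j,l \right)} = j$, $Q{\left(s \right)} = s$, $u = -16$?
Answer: $- \frac{67240}{171} \approx -393.22$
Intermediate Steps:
$v{\left(B,q \right)} = 37$
$L{\left(p \right)} = \frac{2 p}{37 + p}$ ($L{\left(p \right)} = \frac{p + p}{p + 37} = \frac{2 p}{37 + p}$)
$L{\left(305 \right)} + F{\left(-395,Q{\left(-5 \right)} \right)} = 2 \cdot 305 \frac{1}{37 + 305} - 395 = 2 \cdot 305 \cdot \frac{1}{342} - 395 = \frac{305}{171} - 395 = - \frac{67240}{171}$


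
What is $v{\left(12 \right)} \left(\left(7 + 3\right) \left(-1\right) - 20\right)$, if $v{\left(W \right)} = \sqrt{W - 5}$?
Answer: $- 30 \sqrt{7} \approx -79.373$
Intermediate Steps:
$v{\left(W \right)} = \sqrt{-5 + W}$
$v{\left(12 \right)} \left(\left(7 + 3\right) \left(-1\right) - 20\right) = \sqrt{-5 + 12} \left(\left(7 + 3\right) \left(-1\right) - 20\right) = \sqrt{7} \left(10 \left(-1\right) - 20\right) = \sqrt{7} \left(-10 - 20\right) = \sqrt{7} \left(-30\right) = - 30 \sqrt{7}$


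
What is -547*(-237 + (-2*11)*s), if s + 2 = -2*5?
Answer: -14769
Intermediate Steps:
s = -12 (s = -2 - 2*5 = -2 - 10 = -12)
-547*(-237 + (-2*11)*s) = -547*(-237 - 2*11*(-12)) = -547*(-237 - 22*(-12)) = -547*(-237 + 264) = -547*27 = -14769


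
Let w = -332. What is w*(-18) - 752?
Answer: 5224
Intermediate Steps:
w*(-18) - 752 = -332*(-18) - 752 = 5976 - 752 = 5224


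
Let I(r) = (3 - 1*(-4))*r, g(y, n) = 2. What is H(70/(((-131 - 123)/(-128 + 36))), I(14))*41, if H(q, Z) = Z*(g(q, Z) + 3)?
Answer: 20090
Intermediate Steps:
I(r) = 7*r (I(r) = (3 + 4)*r = 7*r)
H(q, Z) = 5*Z (H(q, Z) = Z*(2 + 3) = Z*5 = 5*Z)
H(70/(((-131 - 123)/(-128 + 36))), I(14))*41 = (5*(7*14))*41 = (5*98)*41 = 490*41 = 20090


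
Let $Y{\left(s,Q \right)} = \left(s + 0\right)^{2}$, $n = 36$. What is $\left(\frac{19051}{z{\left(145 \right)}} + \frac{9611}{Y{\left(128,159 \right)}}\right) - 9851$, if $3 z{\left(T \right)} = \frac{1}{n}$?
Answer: $\frac{33548821899}{16384} \approx 2.0477 \cdot 10^{6}$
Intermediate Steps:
$Y{\left(s,Q \right)} = s^{2}$
$z{\left(T \right)} = \frac{1}{108}$ ($z{\left(T \right)} = \frac{1}{3 \cdot 36} = \frac{1}{3} \cdot \frac{1}{36} = \frac{1}{108}$)
$\left(\frac{19051}{z{\left(145 \right)}} + \frac{9611}{Y{\left(128,159 \right)}}\right) - 9851 = \left(19051 \frac{1}{\frac{1}{108}} + \frac{9611}{128^{2}}\right) - 9851 = \left(19051 \cdot 108 + \frac{9611}{16384}\right) - 9851 = \left(2057508 + 9611 \cdot \frac{1}{16384}\right) - 9851 = \left(2057508 + \frac{9611}{16384}\right) - 9851 = \frac{33710220683}{16384} - 9851 = \frac{33548821899}{16384}$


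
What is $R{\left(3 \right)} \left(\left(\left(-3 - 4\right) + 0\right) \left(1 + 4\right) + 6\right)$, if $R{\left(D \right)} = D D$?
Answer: $-261$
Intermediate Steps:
$R{\left(D \right)} = D^{2}$
$R{\left(3 \right)} \left(\left(\left(-3 - 4\right) + 0\right) \left(1 + 4\right) + 6\right) = 3^{2} \left(\left(\left(-3 - 4\right) + 0\right) \left(1 + 4\right) + 6\right) = 9 \left(\left(-7 + 0\right) 5 + 6\right) = 9 \left(\left(-7\right) 5 + 6\right) = 9 \left(-35 + 6\right) = 9 \left(-29\right) = -261$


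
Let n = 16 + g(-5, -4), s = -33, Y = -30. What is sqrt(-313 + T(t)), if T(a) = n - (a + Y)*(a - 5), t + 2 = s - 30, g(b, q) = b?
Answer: 2*I*sqrt(1738) ≈ 83.379*I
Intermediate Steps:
n = 11 (n = 16 - 5 = 11)
t = -65 (t = -2 + (-33 - 30) = -2 - 63 = -65)
T(a) = 11 - (-30 + a)*(-5 + a) (T(a) = 11 - (a - 30)*(a - 5) = 11 - (-30 + a)*(-5 + a))
sqrt(-313 + T(t)) = sqrt(-313 + (-139 - 1*(-65)**2 + 35*(-65))) = sqrt(-313 + (-139 - 1*4225 - 2275)) = sqrt(-313 + (-139 - 4225 - 2275)) = sqrt(-313 - 6639) = sqrt(-6952) = 2*I*sqrt(1738)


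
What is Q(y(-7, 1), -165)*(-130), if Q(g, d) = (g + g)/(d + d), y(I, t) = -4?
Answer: -104/33 ≈ -3.1515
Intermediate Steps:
Q(g, d) = g/d (Q(g, d) = (2*g)/((2*d)) = (2*g)*(1/(2*d)) = g/d)
Q(y(-7, 1), -165)*(-130) = -4/(-165)*(-130) = -4*(-1/165)*(-130) = (4/165)*(-130) = -104/33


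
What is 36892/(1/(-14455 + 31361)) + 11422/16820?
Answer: 5245284644031/8410 ≈ 6.2370e+8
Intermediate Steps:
36892/(1/(-14455 + 31361)) + 11422/16820 = 36892/(1/16906) + 11422*(1/16820) = 36892/(1/16906) + 5711/8410 = 36892*16906 + 5711/8410 = 623696152 + 5711/8410 = 5245284644031/8410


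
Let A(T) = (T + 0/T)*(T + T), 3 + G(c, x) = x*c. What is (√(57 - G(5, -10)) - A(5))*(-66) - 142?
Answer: 3158 - 66*√110 ≈ 2465.8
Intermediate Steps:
G(c, x) = -3 + c*x (G(c, x) = -3 + x*c = -3 + c*x)
A(T) = 2*T² (A(T) = (T + 0)*(2*T) = T*(2*T) = 2*T²)
(√(57 - G(5, -10)) - A(5))*(-66) - 142 = (√(57 - (-3 + 5*(-10))) - 2*5²)*(-66) - 142 = (√(57 - (-3 - 50)) - 2*25)*(-66) - 142 = (√(57 - 1*(-53)) - 1*50)*(-66) - 142 = (√(57 + 53) - 50)*(-66) - 142 = (√110 - 50)*(-66) - 142 = (-50 + √110)*(-66) - 142 = (3300 - 66*√110) - 142 = 3158 - 66*√110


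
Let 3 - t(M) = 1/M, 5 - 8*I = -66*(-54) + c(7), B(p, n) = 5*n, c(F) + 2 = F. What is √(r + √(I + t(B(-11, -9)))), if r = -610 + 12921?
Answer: √(11079900 + 30*I*√398230)/30 ≈ 110.95 + 0.094791*I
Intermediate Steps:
c(F) = -2 + F
I = -891/2 (I = 5/8 - (-66*(-54) + (-2 + 7))/8 = 5/8 - (3564 + 5)/8 = 5/8 - ⅛*3569 = 5/8 - 3569/8 = -891/2 ≈ -445.50)
t(M) = 3 - 1/M
r = 12311
√(r + √(I + t(B(-11, -9)))) = √(12311 + √(-891/2 + (3 - 1/(5*(-9))))) = √(12311 + √(-891/2 + (3 - 1/(-45)))) = √(12311 + √(-891/2 + (3 - 1*(-1/45)))) = √(12311 + √(-891/2 + (3 + 1/45))) = √(12311 + √(-891/2 + 136/45)) = √(12311 + √(-39823/90)) = √(12311 + I*√398230/30)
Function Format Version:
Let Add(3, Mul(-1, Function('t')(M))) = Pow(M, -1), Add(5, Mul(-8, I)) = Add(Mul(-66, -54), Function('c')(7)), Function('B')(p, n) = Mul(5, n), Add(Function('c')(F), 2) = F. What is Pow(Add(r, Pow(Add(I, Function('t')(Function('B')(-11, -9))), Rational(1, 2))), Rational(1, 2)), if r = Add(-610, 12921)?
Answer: Mul(Rational(1, 30), Pow(Add(11079900, Mul(30, I, Pow(398230, Rational(1, 2)))), Rational(1, 2))) ≈ Add(110.95, Mul(0.094791, I))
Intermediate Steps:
Function('c')(F) = Add(-2, F)
I = Rational(-891, 2) (I = Add(Rational(5, 8), Mul(Rational(-1, 8), Add(Mul(-66, -54), Add(-2, 7)))) = Add(Rational(5, 8), Mul(Rational(-1, 8), Add(3564, 5))) = Add(Rational(5, 8), Mul(Rational(-1, 8), 3569)) = Add(Rational(5, 8), Rational(-3569, 8)) = Rational(-891, 2) ≈ -445.50)
Function('t')(M) = Add(3, Mul(-1, Pow(M, -1)))
r = 12311
Pow(Add(r, Pow(Add(I, Function('t')(Function('B')(-11, -9))), Rational(1, 2))), Rational(1, 2)) = Pow(Add(12311, Pow(Add(Rational(-891, 2), Add(3, Mul(-1, Pow(Mul(5, -9), -1)))), Rational(1, 2))), Rational(1, 2)) = Pow(Add(12311, Pow(Add(Rational(-891, 2), Add(3, Mul(-1, Pow(-45, -1)))), Rational(1, 2))), Rational(1, 2)) = Pow(Add(12311, Pow(Add(Rational(-891, 2), Add(3, Mul(-1, Rational(-1, 45)))), Rational(1, 2))), Rational(1, 2)) = Pow(Add(12311, Pow(Add(Rational(-891, 2), Add(3, Rational(1, 45))), Rational(1, 2))), Rational(1, 2)) = Pow(Add(12311, Pow(Add(Rational(-891, 2), Rational(136, 45)), Rational(1, 2))), Rational(1, 2)) = Pow(Add(12311, Pow(Rational(-39823, 90), Rational(1, 2))), Rational(1, 2)) = Pow(Add(12311, Mul(Rational(1, 30), I, Pow(398230, Rational(1, 2)))), Rational(1, 2))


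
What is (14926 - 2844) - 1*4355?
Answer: 7727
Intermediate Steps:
(14926 - 2844) - 1*4355 = 12082 - 4355 = 7727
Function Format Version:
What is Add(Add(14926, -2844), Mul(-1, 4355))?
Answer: 7727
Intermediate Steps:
Add(Add(14926, -2844), Mul(-1, 4355)) = Add(12082, -4355) = 7727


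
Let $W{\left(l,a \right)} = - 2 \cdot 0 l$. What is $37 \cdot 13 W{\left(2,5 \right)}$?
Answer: $0$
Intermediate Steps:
$W{\left(l,a \right)} = 0$ ($W{\left(l,a \right)} = \left(-2\right) 0 = 0$)
$37 \cdot 13 W{\left(2,5 \right)} = 37 \cdot 13 \cdot 0 = 481 \cdot 0 = 0$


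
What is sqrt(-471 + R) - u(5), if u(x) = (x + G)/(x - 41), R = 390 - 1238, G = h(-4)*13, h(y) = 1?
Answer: 1/2 + I*sqrt(1319) ≈ 0.5 + 36.318*I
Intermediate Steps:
G = 13 (G = 1*13 = 13)
R = -848
u(x) = (13 + x)/(-41 + x) (u(x) = (x + 13)/(x - 41) = (13 + x)/(-41 + x))
sqrt(-471 + R) - u(5) = sqrt(-471 - 848) - (13 + 5)/(-41 + 5) = sqrt(-1319) - 18/(-36) = I*sqrt(1319) - (-1)*18/36 = I*sqrt(1319) - 1*(-1/2) = I*sqrt(1319) + 1/2 = 1/2 + I*sqrt(1319)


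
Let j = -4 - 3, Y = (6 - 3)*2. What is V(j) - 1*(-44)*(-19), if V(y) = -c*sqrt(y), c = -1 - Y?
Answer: -836 + 7*I*sqrt(7) ≈ -836.0 + 18.52*I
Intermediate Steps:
Y = 6 (Y = 3*2 = 6)
c = -7 (c = -1 - 1*6 = -1 - 6 = -7)
j = -7
V(y) = 7*sqrt(y) (V(y) = -(-7)*sqrt(y) = 7*sqrt(y))
V(j) - 1*(-44)*(-19) = 7*sqrt(-7) - 1*(-44)*(-19) = 7*(I*sqrt(7)) + 44*(-19) = 7*I*sqrt(7) - 836 = -836 + 7*I*sqrt(7)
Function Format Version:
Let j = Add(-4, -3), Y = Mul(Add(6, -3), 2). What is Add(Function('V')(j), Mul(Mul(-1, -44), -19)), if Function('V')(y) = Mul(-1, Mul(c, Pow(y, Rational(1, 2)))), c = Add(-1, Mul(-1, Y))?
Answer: Add(-836, Mul(7, I, Pow(7, Rational(1, 2)))) ≈ Add(-836.00, Mul(18.520, I))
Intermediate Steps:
Y = 6 (Y = Mul(3, 2) = 6)
c = -7 (c = Add(-1, Mul(-1, 6)) = Add(-1, -6) = -7)
j = -7
Function('V')(y) = Mul(7, Pow(y, Rational(1, 2))) (Function('V')(y) = Mul(-1, Mul(-7, Pow(y, Rational(1, 2)))) = Mul(7, Pow(y, Rational(1, 2))))
Add(Function('V')(j), Mul(Mul(-1, -44), -19)) = Add(Mul(7, Pow(-7, Rational(1, 2))), Mul(Mul(-1, -44), -19)) = Add(Mul(7, Mul(I, Pow(7, Rational(1, 2)))), Mul(44, -19)) = Add(Mul(7, I, Pow(7, Rational(1, 2))), -836) = Add(-836, Mul(7, I, Pow(7, Rational(1, 2))))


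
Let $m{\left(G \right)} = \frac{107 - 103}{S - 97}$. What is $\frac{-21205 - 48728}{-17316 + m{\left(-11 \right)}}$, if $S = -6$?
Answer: $\frac{7203099}{1783552} \approx 4.0386$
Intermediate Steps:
$m{\left(G \right)} = - \frac{4}{103}$ ($m{\left(G \right)} = \frac{107 - 103}{-6 - 97} = \frac{4}{-103} = 4 \left(- \frac{1}{103}\right) = - \frac{4}{103}$)
$\frac{-21205 - 48728}{-17316 + m{\left(-11 \right)}} = \frac{-21205 - 48728}{-17316 - \frac{4}{103}} = - \frac{69933}{- \frac{1783552}{103}} = \left(-69933\right) \left(- \frac{103}{1783552}\right) = \frac{7203099}{1783552}$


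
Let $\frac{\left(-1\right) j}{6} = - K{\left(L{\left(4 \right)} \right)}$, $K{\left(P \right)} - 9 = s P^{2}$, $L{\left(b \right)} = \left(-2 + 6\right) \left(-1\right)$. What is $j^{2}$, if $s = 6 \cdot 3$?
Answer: $3175524$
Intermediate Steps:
$L{\left(b \right)} = -4$ ($L{\left(b \right)} = 4 \left(-1\right) = -4$)
$s = 18$
$K{\left(P \right)} = 9 + 18 P^{2}$
$j = 1782$ ($j = - 6 \left(- (9 + 18 \left(-4\right)^{2})\right) = - 6 \left(- (9 + 18 \cdot 16)\right) = - 6 \left(- (9 + 288)\right) = - 6 \left(\left(-1\right) 297\right) = \left(-6\right) \left(-297\right) = 1782$)
$j^{2} = 1782^{2} = 3175524$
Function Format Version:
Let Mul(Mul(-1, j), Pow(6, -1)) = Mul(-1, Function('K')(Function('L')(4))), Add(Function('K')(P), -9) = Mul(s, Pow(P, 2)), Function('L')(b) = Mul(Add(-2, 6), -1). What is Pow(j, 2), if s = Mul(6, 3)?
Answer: 3175524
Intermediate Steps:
Function('L')(b) = -4 (Function('L')(b) = Mul(4, -1) = -4)
s = 18
Function('K')(P) = Add(9, Mul(18, Pow(P, 2)))
j = 1782 (j = Mul(-6, Mul(-1, Add(9, Mul(18, Pow(-4, 2))))) = Mul(-6, Mul(-1, Add(9, Mul(18, 16)))) = Mul(-6, Mul(-1, Add(9, 288))) = Mul(-6, Mul(-1, 297)) = Mul(-6, -297) = 1782)
Pow(j, 2) = Pow(1782, 2) = 3175524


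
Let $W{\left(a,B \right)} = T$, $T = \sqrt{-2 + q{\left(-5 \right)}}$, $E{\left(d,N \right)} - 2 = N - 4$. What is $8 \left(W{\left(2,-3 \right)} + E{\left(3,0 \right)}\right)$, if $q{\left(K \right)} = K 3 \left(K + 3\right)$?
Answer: $-16 + 16 \sqrt{7} \approx 26.332$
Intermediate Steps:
$q{\left(K \right)} = 3 K \left(3 + K\right)$
$E{\left(d,N \right)} = -2 + N$ ($E{\left(d,N \right)} = 2 + \left(N - 4\right) = 2 + \left(-4 + N\right) = -2 + N$)
$T = 2 \sqrt{7}$ ($T = \sqrt{-2 + 3 \left(-5\right) \left(3 - 5\right)} = \sqrt{-2 + 3 \left(-5\right) \left(-2\right)} = \sqrt{-2 + 30} = \sqrt{28} = 2 \sqrt{7} \approx 5.2915$)
$W{\left(a,B \right)} = 2 \sqrt{7}$
$8 \left(W{\left(2,-3 \right)} + E{\left(3,0 \right)}\right) = 8 \left(2 \sqrt{7} + \left(-2 + 0\right)\right) = 8 \left(2 \sqrt{7} - 2\right) = 8 \left(-2 + 2 \sqrt{7}\right) = -16 + 16 \sqrt{7}$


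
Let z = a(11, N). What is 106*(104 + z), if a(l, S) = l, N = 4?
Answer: 12190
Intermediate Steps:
z = 11
106*(104 + z) = 106*(104 + 11) = 106*115 = 12190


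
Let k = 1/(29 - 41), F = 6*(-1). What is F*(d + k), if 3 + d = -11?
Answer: 169/2 ≈ 84.500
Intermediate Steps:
F = -6
d = -14 (d = -3 - 11 = -14)
k = -1/12 (k = 1/(-12) = -1/12 ≈ -0.083333)
F*(d + k) = -6*(-14 - 1/12) = -6*(-169/12) = 169/2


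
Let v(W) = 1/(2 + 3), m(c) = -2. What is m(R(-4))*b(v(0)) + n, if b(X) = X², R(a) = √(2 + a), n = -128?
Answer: -3202/25 ≈ -128.08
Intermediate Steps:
v(W) = ⅕ (v(W) = 1/5 = ⅕)
m(R(-4))*b(v(0)) + n = -2*(⅕)² - 128 = -2*1/25 - 128 = -2/25 - 128 = -3202/25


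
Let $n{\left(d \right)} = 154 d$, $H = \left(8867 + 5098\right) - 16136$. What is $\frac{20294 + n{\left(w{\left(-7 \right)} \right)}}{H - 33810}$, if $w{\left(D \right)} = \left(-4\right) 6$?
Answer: $- \frac{16598}{35981} \approx -0.4613$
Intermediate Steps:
$w{\left(D \right)} = -24$
$H = -2171$ ($H = 13965 - 16136 = -2171$)
$\frac{20294 + n{\left(w{\left(-7 \right)} \right)}}{H - 33810} = \frac{20294 + 154 \left(-24\right)}{-2171 - 33810} = \frac{20294 - 3696}{-35981} = 16598 \left(- \frac{1}{35981}\right) = - \frac{16598}{35981}$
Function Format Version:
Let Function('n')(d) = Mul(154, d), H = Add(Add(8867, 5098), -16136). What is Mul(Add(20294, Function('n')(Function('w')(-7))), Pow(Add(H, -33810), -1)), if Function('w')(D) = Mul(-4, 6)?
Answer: Rational(-16598, 35981) ≈ -0.46130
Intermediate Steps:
Function('w')(D) = -24
H = -2171 (H = Add(13965, -16136) = -2171)
Mul(Add(20294, Function('n')(Function('w')(-7))), Pow(Add(H, -33810), -1)) = Mul(Add(20294, Mul(154, -24)), Pow(Add(-2171, -33810), -1)) = Mul(Add(20294, -3696), Pow(-35981, -1)) = Mul(16598, Rational(-1, 35981)) = Rational(-16598, 35981)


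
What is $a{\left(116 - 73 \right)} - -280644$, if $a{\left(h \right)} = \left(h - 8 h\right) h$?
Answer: $267701$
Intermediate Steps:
$a{\left(h \right)} = - 7 h^{2}$ ($a{\left(h \right)} = - 7 h h = - 7 h^{2}$)
$a{\left(116 - 73 \right)} - -280644 = - 7 \left(116 - 73\right)^{2} - -280644 = - 7 \left(116 - 73\right)^{2} + 280644 = - 7 \cdot 43^{2} + 280644 = \left(-7\right) 1849 + 280644 = -12943 + 280644 = 267701$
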